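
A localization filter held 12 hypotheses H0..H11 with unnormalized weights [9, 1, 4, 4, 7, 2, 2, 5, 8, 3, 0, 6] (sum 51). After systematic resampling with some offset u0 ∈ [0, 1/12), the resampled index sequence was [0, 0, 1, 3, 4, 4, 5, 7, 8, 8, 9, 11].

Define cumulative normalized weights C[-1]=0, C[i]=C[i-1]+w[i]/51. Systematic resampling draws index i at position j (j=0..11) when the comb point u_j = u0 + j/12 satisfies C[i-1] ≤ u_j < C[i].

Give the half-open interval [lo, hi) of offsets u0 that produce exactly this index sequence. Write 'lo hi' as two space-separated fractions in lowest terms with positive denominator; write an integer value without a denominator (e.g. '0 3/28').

5/204 1/34

C = [3/17, 10/51, 14/51, 6/17, 25/51, 9/17, 29/51, 2/3, 14/17, 15/17, 15/17, 1]
j=0 picked index 0: u0 ∈ [0, 3/17)
j=1 picked index 0: u0 ∈ [-1/12, 19/204)
j=2 picked index 1: u0 ∈ [1/102, 1/34)
j=3 picked index 3: u0 ∈ [5/204, 7/68)
j=4 picked index 4: u0 ∈ [1/51, 8/51)
j=5 picked index 4: u0 ∈ [-13/204, 5/68)
j=6 picked index 5: u0 ∈ [-1/102, 1/34)
j=7 picked index 7: u0 ∈ [-1/68, 1/12)
j=8 picked index 8: u0 ∈ [0, 8/51)
j=9 picked index 8: u0 ∈ [-1/12, 5/68)
j=10 picked index 9: u0 ∈ [-1/102, 5/102)
j=11 picked index 11: u0 ∈ [-7/204, 1/12)
intersection: [5/204, 1/34)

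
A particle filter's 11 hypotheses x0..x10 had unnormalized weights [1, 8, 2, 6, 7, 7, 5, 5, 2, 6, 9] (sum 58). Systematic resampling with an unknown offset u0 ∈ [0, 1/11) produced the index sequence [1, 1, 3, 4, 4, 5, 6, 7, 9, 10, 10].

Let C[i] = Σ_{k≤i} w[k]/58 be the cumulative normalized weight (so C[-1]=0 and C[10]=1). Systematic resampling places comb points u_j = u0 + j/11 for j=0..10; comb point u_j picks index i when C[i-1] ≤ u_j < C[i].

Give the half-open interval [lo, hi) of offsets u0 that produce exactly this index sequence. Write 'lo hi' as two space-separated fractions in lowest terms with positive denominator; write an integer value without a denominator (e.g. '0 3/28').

C = [1/58, 9/58, 11/58, 17/58, 12/29, 31/58, 18/29, 41/58, 43/58, 49/58, 1]
j=0 picked index 1: u0 ∈ [1/58, 9/58)
j=1 picked index 1: u0 ∈ [-47/638, 41/638)
j=2 picked index 3: u0 ∈ [5/638, 71/638)
j=3 picked index 4: u0 ∈ [13/638, 45/319)
j=4 picked index 4: u0 ∈ [-45/638, 16/319)
j=5 picked index 5: u0 ∈ [-13/319, 51/638)
j=6 picked index 6: u0 ∈ [-7/638, 24/319)
j=7 picked index 7: u0 ∈ [-5/319, 45/638)
j=8 picked index 9: u0 ∈ [9/638, 75/638)
j=9 picked index 10: u0 ∈ [17/638, 2/11)
j=10 picked index 10: u0 ∈ [-41/638, 1/11)
intersection: [17/638, 16/319)

17/638 16/319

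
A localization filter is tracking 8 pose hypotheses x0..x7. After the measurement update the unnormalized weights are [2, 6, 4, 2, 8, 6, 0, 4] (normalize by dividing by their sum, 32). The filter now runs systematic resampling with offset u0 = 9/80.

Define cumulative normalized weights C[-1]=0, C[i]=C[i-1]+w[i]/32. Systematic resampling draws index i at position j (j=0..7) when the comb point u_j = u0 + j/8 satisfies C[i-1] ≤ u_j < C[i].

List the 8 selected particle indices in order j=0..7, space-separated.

1 1 2 4 4 5 5 7

C = [1/16, 1/4, 3/8, 7/16, 11/16, 7/8, 7/8, 1]
j=0: u_0=9/80 ∈ [1/16, 1/4) → index 1
j=1: u_1=19/80 ∈ [1/16, 1/4) → index 1
j=2: u_2=29/80 ∈ [1/4, 3/8) → index 2
j=3: u_3=39/80 ∈ [7/16, 11/16) → index 4
j=4: u_4=49/80 ∈ [7/16, 11/16) → index 4
j=5: u_5=59/80 ∈ [11/16, 7/8) → index 5
j=6: u_6=69/80 ∈ [11/16, 7/8) → index 5
j=7: u_7=79/80 ∈ [7/8, 1) → index 7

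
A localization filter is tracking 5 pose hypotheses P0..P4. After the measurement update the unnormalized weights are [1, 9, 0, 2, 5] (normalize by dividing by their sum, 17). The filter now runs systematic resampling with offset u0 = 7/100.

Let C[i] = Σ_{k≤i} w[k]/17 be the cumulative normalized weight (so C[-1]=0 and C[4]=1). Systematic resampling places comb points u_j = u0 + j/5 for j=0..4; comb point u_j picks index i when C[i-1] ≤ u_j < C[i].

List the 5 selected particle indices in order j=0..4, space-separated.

1 1 1 3 4

C = [1/17, 10/17, 10/17, 12/17, 1]
j=0: u_0=7/100 ∈ [1/17, 10/17) → index 1
j=1: u_1=27/100 ∈ [1/17, 10/17) → index 1
j=2: u_2=47/100 ∈ [1/17, 10/17) → index 1
j=3: u_3=67/100 ∈ [10/17, 12/17) → index 3
j=4: u_4=87/100 ∈ [12/17, 1) → index 4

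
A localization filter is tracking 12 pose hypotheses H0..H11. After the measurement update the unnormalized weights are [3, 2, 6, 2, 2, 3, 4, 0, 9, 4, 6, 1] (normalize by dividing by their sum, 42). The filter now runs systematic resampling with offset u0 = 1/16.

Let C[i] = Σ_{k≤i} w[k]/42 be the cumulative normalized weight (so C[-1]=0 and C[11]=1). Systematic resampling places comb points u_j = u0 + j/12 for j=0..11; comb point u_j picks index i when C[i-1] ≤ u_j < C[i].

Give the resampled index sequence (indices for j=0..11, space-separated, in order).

0 2 2 4 5 6 8 8 8 9 10 11

C = [1/14, 5/42, 11/42, 13/42, 5/14, 3/7, 11/21, 11/21, 31/42, 5/6, 41/42, 1]
j=0: u_0=1/16 ∈ [0, 1/14) → index 0
j=1: u_1=7/48 ∈ [5/42, 11/42) → index 2
j=2: u_2=11/48 ∈ [5/42, 11/42) → index 2
j=3: u_3=5/16 ∈ [13/42, 5/14) → index 4
j=4: u_4=19/48 ∈ [5/14, 3/7) → index 5
j=5: u_5=23/48 ∈ [3/7, 11/21) → index 6
j=6: u_6=9/16 ∈ [11/21, 31/42) → index 8
j=7: u_7=31/48 ∈ [11/21, 31/42) → index 8
j=8: u_8=35/48 ∈ [11/21, 31/42) → index 8
j=9: u_9=13/16 ∈ [31/42, 5/6) → index 9
j=10: u_10=43/48 ∈ [5/6, 41/42) → index 10
j=11: u_11=47/48 ∈ [41/42, 1) → index 11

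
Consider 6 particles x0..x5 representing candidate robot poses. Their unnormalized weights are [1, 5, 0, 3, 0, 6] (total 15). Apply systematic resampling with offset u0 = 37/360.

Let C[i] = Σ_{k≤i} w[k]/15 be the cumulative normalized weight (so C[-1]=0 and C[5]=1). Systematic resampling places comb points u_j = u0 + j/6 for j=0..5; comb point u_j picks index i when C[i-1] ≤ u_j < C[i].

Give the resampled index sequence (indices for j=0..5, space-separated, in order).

C = [1/15, 2/5, 2/5, 3/5, 3/5, 1]
j=0: u_0=37/360 ∈ [1/15, 2/5) → index 1
j=1: u_1=97/360 ∈ [1/15, 2/5) → index 1
j=2: u_2=157/360 ∈ [2/5, 3/5) → index 3
j=3: u_3=217/360 ∈ [3/5, 1) → index 5
j=4: u_4=277/360 ∈ [3/5, 1) → index 5
j=5: u_5=337/360 ∈ [3/5, 1) → index 5

1 1 3 5 5 5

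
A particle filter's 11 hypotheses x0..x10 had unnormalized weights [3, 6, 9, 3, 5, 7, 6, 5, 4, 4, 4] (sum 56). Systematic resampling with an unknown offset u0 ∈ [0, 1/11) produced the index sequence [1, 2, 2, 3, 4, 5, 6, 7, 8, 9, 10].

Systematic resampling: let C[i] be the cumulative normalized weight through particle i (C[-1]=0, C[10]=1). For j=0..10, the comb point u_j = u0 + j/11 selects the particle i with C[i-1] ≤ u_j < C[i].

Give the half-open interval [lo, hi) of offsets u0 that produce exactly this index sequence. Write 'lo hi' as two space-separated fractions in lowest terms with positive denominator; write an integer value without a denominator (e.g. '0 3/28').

43/616 1/11

C = [3/56, 9/56, 9/28, 3/8, 13/28, 33/56, 39/56, 11/14, 6/7, 13/14, 1]
j=0 picked index 1: u0 ∈ [3/56, 9/56)
j=1 picked index 2: u0 ∈ [43/616, 71/308)
j=2 picked index 2: u0 ∈ [-13/616, 43/308)
j=3 picked index 3: u0 ∈ [15/308, 9/88)
j=4 picked index 4: u0 ∈ [1/88, 31/308)
j=5 picked index 5: u0 ∈ [3/308, 83/616)
j=6 picked index 6: u0 ∈ [27/616, 93/616)
j=7 picked index 7: u0 ∈ [37/616, 23/154)
j=8 picked index 8: u0 ∈ [9/154, 10/77)
j=9 picked index 9: u0 ∈ [3/77, 17/154)
j=10 picked index 10: u0 ∈ [3/154, 1/11)
intersection: [43/616, 1/11)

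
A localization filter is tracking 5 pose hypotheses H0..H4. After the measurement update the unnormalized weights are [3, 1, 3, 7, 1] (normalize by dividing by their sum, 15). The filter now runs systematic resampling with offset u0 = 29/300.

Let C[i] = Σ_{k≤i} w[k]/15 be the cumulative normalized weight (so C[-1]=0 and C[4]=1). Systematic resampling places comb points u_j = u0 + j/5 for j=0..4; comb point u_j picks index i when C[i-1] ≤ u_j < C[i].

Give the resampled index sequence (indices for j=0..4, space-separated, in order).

0 2 3 3 3

C = [1/5, 4/15, 7/15, 14/15, 1]
j=0: u_0=29/300 ∈ [0, 1/5) → index 0
j=1: u_1=89/300 ∈ [4/15, 7/15) → index 2
j=2: u_2=149/300 ∈ [7/15, 14/15) → index 3
j=3: u_3=209/300 ∈ [7/15, 14/15) → index 3
j=4: u_4=269/300 ∈ [7/15, 14/15) → index 3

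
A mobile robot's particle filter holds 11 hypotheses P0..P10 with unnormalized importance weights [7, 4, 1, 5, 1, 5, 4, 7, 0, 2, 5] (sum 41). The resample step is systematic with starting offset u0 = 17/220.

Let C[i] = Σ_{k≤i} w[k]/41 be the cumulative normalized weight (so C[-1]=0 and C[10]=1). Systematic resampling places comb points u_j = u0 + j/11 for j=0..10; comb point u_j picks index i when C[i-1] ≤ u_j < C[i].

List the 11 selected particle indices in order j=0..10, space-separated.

0 0 1 3 5 5 6 7 7 10 10

C = [7/41, 11/41, 12/41, 17/41, 18/41, 23/41, 27/41, 34/41, 34/41, 36/41, 1]
j=0: u_0=17/220 ∈ [0, 7/41) → index 0
j=1: u_1=37/220 ∈ [0, 7/41) → index 0
j=2: u_2=57/220 ∈ [7/41, 11/41) → index 1
j=3: u_3=7/20 ∈ [12/41, 17/41) → index 3
j=4: u_4=97/220 ∈ [18/41, 23/41) → index 5
j=5: u_5=117/220 ∈ [18/41, 23/41) → index 5
j=6: u_6=137/220 ∈ [23/41, 27/41) → index 6
j=7: u_7=157/220 ∈ [27/41, 34/41) → index 7
j=8: u_8=177/220 ∈ [27/41, 34/41) → index 7
j=9: u_9=197/220 ∈ [36/41, 1) → index 10
j=10: u_10=217/220 ∈ [36/41, 1) → index 10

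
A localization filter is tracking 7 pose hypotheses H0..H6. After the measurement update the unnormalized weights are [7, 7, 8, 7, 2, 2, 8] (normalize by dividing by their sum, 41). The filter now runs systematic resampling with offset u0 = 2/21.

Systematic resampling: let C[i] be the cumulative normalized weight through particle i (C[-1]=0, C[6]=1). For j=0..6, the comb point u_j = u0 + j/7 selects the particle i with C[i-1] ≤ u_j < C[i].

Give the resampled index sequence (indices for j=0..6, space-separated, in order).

C = [7/41, 14/41, 22/41, 29/41, 31/41, 33/41, 1]
j=0: u_0=2/21 ∈ [0, 7/41) → index 0
j=1: u_1=5/21 ∈ [7/41, 14/41) → index 1
j=2: u_2=8/21 ∈ [14/41, 22/41) → index 2
j=3: u_3=11/21 ∈ [14/41, 22/41) → index 2
j=4: u_4=2/3 ∈ [22/41, 29/41) → index 3
j=5: u_5=17/21 ∈ [33/41, 1) → index 6
j=6: u_6=20/21 ∈ [33/41, 1) → index 6

0 1 2 2 3 6 6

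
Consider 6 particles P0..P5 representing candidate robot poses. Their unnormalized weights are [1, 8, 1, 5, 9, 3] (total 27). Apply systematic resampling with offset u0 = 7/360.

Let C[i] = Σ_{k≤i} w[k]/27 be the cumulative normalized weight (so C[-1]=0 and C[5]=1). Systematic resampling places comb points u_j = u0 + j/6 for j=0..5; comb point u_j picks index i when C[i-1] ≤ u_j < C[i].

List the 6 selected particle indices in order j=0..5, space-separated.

0 1 2 3 4 4

C = [1/27, 1/3, 10/27, 5/9, 8/9, 1]
j=0: u_0=7/360 ∈ [0, 1/27) → index 0
j=1: u_1=67/360 ∈ [1/27, 1/3) → index 1
j=2: u_2=127/360 ∈ [1/3, 10/27) → index 2
j=3: u_3=187/360 ∈ [10/27, 5/9) → index 3
j=4: u_4=247/360 ∈ [5/9, 8/9) → index 4
j=5: u_5=307/360 ∈ [5/9, 8/9) → index 4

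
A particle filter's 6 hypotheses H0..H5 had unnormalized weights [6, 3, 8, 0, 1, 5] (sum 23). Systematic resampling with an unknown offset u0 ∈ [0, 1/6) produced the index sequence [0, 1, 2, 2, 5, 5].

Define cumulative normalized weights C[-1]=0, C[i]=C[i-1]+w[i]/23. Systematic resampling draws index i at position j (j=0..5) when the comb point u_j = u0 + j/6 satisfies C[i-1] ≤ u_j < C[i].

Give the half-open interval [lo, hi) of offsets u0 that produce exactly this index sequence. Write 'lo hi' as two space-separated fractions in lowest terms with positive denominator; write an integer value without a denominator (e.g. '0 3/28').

C = [6/23, 9/23, 17/23, 17/23, 18/23, 1]
j=0 picked index 0: u0 ∈ [0, 6/23)
j=1 picked index 1: u0 ∈ [13/138, 31/138)
j=2 picked index 2: u0 ∈ [4/69, 28/69)
j=3 picked index 2: u0 ∈ [-5/46, 11/46)
j=4 picked index 5: u0 ∈ [8/69, 1/3)
j=5 picked index 5: u0 ∈ [-7/138, 1/6)
intersection: [8/69, 1/6)

8/69 1/6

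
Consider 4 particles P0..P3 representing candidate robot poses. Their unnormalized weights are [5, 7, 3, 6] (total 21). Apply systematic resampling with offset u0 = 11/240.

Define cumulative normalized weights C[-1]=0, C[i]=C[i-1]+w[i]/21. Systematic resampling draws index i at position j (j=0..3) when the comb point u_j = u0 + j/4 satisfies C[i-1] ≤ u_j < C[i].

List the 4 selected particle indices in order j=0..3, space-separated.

C = [5/21, 4/7, 5/7, 1]
j=0: u_0=11/240 ∈ [0, 5/21) → index 0
j=1: u_1=71/240 ∈ [5/21, 4/7) → index 1
j=2: u_2=131/240 ∈ [5/21, 4/7) → index 1
j=3: u_3=191/240 ∈ [5/7, 1) → index 3

0 1 1 3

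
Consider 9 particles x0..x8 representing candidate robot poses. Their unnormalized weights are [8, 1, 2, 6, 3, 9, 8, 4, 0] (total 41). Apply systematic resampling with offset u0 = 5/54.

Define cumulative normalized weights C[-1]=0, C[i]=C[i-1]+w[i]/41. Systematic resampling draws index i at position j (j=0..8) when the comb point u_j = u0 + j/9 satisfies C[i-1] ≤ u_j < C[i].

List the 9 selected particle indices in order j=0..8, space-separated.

C = [8/41, 9/41, 11/41, 17/41, 20/41, 29/41, 37/41, 1, 1]
j=0: u_0=5/54 ∈ [0, 8/41) → index 0
j=1: u_1=11/54 ∈ [8/41, 9/41) → index 1
j=2: u_2=17/54 ∈ [11/41, 17/41) → index 3
j=3: u_3=23/54 ∈ [17/41, 20/41) → index 4
j=4: u_4=29/54 ∈ [20/41, 29/41) → index 5
j=5: u_5=35/54 ∈ [20/41, 29/41) → index 5
j=6: u_6=41/54 ∈ [29/41, 37/41) → index 6
j=7: u_7=47/54 ∈ [29/41, 37/41) → index 6
j=8: u_8=53/54 ∈ [37/41, 1) → index 7

0 1 3 4 5 5 6 6 7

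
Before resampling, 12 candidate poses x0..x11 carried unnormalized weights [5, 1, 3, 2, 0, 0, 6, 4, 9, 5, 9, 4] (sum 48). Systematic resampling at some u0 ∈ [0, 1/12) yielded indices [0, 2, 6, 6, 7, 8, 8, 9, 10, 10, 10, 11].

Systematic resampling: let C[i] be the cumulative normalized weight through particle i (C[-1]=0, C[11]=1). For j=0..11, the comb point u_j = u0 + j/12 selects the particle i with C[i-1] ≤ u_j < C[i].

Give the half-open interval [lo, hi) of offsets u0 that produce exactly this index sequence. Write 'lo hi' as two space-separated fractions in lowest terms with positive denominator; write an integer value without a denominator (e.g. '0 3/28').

C = [5/48, 1/8, 3/16, 11/48, 11/48, 11/48, 17/48, 7/16, 5/8, 35/48, 11/12, 1]
j=0 picked index 0: u0 ∈ [0, 5/48)
j=1 picked index 2: u0 ∈ [1/24, 5/48)
j=2 picked index 6: u0 ∈ [1/16, 3/16)
j=3 picked index 6: u0 ∈ [-1/48, 5/48)
j=4 picked index 7: u0 ∈ [1/48, 5/48)
j=5 picked index 8: u0 ∈ [1/48, 5/24)
j=6 picked index 8: u0 ∈ [-1/16, 1/8)
j=7 picked index 9: u0 ∈ [1/24, 7/48)
j=8 picked index 10: u0 ∈ [1/16, 1/4)
j=9 picked index 10: u0 ∈ [-1/48, 1/6)
j=10 picked index 10: u0 ∈ [-5/48, 1/12)
j=11 picked index 11: u0 ∈ [0, 1/12)
intersection: [1/16, 1/12)

1/16 1/12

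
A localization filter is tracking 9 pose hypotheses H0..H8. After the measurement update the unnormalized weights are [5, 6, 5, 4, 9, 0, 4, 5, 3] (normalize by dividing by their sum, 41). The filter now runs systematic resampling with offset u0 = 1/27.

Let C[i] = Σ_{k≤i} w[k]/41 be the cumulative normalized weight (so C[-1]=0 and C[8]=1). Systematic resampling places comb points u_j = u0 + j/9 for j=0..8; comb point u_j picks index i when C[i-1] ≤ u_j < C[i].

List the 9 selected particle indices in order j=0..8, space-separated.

0 1 1 2 3 4 4 7 7

C = [5/41, 11/41, 16/41, 20/41, 29/41, 29/41, 33/41, 38/41, 1]
j=0: u_0=1/27 ∈ [0, 5/41) → index 0
j=1: u_1=4/27 ∈ [5/41, 11/41) → index 1
j=2: u_2=7/27 ∈ [5/41, 11/41) → index 1
j=3: u_3=10/27 ∈ [11/41, 16/41) → index 2
j=4: u_4=13/27 ∈ [16/41, 20/41) → index 3
j=5: u_5=16/27 ∈ [20/41, 29/41) → index 4
j=6: u_6=19/27 ∈ [20/41, 29/41) → index 4
j=7: u_7=22/27 ∈ [33/41, 38/41) → index 7
j=8: u_8=25/27 ∈ [33/41, 38/41) → index 7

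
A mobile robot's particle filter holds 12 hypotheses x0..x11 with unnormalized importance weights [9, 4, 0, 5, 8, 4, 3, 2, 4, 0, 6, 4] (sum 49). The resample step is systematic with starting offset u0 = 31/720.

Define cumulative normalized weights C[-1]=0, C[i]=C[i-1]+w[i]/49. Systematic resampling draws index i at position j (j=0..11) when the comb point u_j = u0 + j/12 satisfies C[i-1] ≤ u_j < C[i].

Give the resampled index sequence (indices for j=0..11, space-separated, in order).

C = [9/49, 13/49, 13/49, 18/49, 26/49, 30/49, 33/49, 5/7, 39/49, 39/49, 45/49, 1]
j=0: u_0=31/720 ∈ [0, 9/49) → index 0
j=1: u_1=91/720 ∈ [0, 9/49) → index 0
j=2: u_2=151/720 ∈ [9/49, 13/49) → index 1
j=3: u_3=211/720 ∈ [13/49, 18/49) → index 3
j=4: u_4=271/720 ∈ [18/49, 26/49) → index 4
j=5: u_5=331/720 ∈ [18/49, 26/49) → index 4
j=6: u_6=391/720 ∈ [26/49, 30/49) → index 5
j=7: u_7=451/720 ∈ [30/49, 33/49) → index 6
j=8: u_8=511/720 ∈ [33/49, 5/7) → index 7
j=9: u_9=571/720 ∈ [5/7, 39/49) → index 8
j=10: u_10=631/720 ∈ [39/49, 45/49) → index 10
j=11: u_11=691/720 ∈ [45/49, 1) → index 11

0 0 1 3 4 4 5 6 7 8 10 11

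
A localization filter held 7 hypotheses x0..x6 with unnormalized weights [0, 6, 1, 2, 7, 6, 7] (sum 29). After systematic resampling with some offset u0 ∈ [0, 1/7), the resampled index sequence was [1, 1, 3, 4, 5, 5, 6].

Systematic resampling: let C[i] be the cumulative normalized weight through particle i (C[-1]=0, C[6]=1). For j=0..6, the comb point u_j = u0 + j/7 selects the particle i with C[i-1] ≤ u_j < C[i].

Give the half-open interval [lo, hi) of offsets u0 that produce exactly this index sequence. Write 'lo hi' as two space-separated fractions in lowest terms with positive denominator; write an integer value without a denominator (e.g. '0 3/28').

0 5/203

C = [0, 6/29, 7/29, 9/29, 16/29, 22/29, 1]
j=0 picked index 1: u0 ∈ [0, 6/29)
j=1 picked index 1: u0 ∈ [-1/7, 13/203)
j=2 picked index 3: u0 ∈ [-9/203, 5/203)
j=3 picked index 4: u0 ∈ [-24/203, 25/203)
j=4 picked index 5: u0 ∈ [-4/203, 38/203)
j=5 picked index 5: u0 ∈ [-33/203, 9/203)
j=6 picked index 6: u0 ∈ [-20/203, 1/7)
intersection: [0, 5/203)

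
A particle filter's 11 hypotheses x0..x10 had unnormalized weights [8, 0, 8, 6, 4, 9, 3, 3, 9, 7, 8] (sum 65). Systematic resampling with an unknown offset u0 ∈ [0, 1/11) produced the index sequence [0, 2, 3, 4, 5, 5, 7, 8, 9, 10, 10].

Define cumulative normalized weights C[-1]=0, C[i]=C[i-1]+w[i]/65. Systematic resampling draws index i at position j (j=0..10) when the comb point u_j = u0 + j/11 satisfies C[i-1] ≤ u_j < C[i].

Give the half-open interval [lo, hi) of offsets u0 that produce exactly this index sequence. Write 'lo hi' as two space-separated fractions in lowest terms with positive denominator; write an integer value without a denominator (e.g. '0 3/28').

47/715 12/143

C = [8/65, 8/65, 16/65, 22/65, 2/5, 7/13, 38/65, 41/65, 10/13, 57/65, 1]
j=0 picked index 0: u0 ∈ [0, 8/65)
j=1 picked index 2: u0 ∈ [23/715, 111/715)
j=2 picked index 3: u0 ∈ [46/715, 112/715)
j=3 picked index 4: u0 ∈ [47/715, 7/55)
j=4 picked index 5: u0 ∈ [2/55, 25/143)
j=5 picked index 5: u0 ∈ [-3/55, 12/143)
j=6 picked index 7: u0 ∈ [28/715, 61/715)
j=7 picked index 8: u0 ∈ [-4/715, 19/143)
j=8 picked index 9: u0 ∈ [6/143, 107/715)
j=9 picked index 10: u0 ∈ [42/715, 2/11)
j=10 picked index 10: u0 ∈ [-23/715, 1/11)
intersection: [47/715, 12/143)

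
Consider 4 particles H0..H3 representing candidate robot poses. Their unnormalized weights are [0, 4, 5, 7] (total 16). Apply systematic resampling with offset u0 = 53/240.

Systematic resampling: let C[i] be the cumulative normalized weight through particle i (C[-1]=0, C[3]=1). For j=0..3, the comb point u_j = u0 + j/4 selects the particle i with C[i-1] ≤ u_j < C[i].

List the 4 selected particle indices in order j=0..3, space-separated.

1 2 3 3

C = [0, 1/4, 9/16, 1]
j=0: u_0=53/240 ∈ [0, 1/4) → index 1
j=1: u_1=113/240 ∈ [1/4, 9/16) → index 2
j=2: u_2=173/240 ∈ [9/16, 1) → index 3
j=3: u_3=233/240 ∈ [9/16, 1) → index 3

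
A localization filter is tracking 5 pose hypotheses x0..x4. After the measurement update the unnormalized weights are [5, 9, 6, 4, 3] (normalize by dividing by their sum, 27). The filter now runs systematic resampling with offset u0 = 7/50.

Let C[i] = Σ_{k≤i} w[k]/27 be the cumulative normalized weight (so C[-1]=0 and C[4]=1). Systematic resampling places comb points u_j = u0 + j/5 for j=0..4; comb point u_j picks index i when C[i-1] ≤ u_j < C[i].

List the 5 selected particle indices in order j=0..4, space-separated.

0 1 2 2 4

C = [5/27, 14/27, 20/27, 8/9, 1]
j=0: u_0=7/50 ∈ [0, 5/27) → index 0
j=1: u_1=17/50 ∈ [5/27, 14/27) → index 1
j=2: u_2=27/50 ∈ [14/27, 20/27) → index 2
j=3: u_3=37/50 ∈ [14/27, 20/27) → index 2
j=4: u_4=47/50 ∈ [8/9, 1) → index 4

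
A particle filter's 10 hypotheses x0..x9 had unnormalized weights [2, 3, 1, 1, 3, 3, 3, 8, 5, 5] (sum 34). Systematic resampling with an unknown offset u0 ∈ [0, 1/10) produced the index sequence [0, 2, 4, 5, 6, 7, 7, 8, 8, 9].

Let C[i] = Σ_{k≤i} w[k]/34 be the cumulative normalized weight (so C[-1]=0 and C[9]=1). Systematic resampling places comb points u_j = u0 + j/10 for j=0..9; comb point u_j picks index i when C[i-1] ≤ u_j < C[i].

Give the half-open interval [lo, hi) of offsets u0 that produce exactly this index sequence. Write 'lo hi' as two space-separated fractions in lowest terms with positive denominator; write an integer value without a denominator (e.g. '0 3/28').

4/85 9/170

C = [1/17, 5/34, 3/17, 7/34, 5/17, 13/34, 8/17, 12/17, 29/34, 1]
j=0 picked index 0: u0 ∈ [0, 1/17)
j=1 picked index 2: u0 ∈ [4/85, 13/170)
j=2 picked index 4: u0 ∈ [1/170, 8/85)
j=3 picked index 5: u0 ∈ [-1/170, 7/85)
j=4 picked index 6: u0 ∈ [-3/170, 6/85)
j=5 picked index 7: u0 ∈ [-1/34, 7/34)
j=6 picked index 7: u0 ∈ [-11/85, 9/85)
j=7 picked index 8: u0 ∈ [1/170, 13/85)
j=8 picked index 8: u0 ∈ [-8/85, 9/170)
j=9 picked index 9: u0 ∈ [-4/85, 1/10)
intersection: [4/85, 9/170)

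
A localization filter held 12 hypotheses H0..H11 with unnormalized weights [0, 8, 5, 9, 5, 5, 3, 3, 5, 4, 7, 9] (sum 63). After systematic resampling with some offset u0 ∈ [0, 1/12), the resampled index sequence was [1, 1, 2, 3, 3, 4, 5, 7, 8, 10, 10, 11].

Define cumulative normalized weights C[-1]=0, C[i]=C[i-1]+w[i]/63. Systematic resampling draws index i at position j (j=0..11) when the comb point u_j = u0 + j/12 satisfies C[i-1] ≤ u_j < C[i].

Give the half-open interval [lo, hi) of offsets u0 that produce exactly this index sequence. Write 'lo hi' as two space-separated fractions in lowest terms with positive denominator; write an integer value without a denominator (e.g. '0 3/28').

0 1/126

C = [0, 8/63, 13/63, 22/63, 3/7, 32/63, 5/9, 38/63, 43/63, 47/63, 6/7, 1]
j=0 picked index 1: u0 ∈ [0, 8/63)
j=1 picked index 1: u0 ∈ [-1/12, 11/252)
j=2 picked index 2: u0 ∈ [-5/126, 5/126)
j=3 picked index 3: u0 ∈ [-11/252, 25/252)
j=4 picked index 3: u0 ∈ [-8/63, 1/63)
j=5 picked index 4: u0 ∈ [-17/252, 1/84)
j=6 picked index 5: u0 ∈ [-1/14, 1/126)
j=7 picked index 7: u0 ∈ [-1/36, 5/252)
j=8 picked index 8: u0 ∈ [-4/63, 1/63)
j=9 picked index 10: u0 ∈ [-1/252, 3/28)
j=10 picked index 10: u0 ∈ [-11/126, 1/42)
j=11 picked index 11: u0 ∈ [-5/84, 1/12)
intersection: [0, 1/126)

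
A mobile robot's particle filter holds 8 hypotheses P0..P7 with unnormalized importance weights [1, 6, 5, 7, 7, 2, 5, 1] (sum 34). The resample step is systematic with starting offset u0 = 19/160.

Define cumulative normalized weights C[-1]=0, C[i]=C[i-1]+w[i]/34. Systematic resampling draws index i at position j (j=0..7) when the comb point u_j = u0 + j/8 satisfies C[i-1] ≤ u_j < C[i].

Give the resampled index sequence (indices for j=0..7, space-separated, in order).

1 2 3 3 4 4 6 7

C = [1/34, 7/34, 6/17, 19/34, 13/17, 14/17, 33/34, 1]
j=0: u_0=19/160 ∈ [1/34, 7/34) → index 1
j=1: u_1=39/160 ∈ [7/34, 6/17) → index 2
j=2: u_2=59/160 ∈ [6/17, 19/34) → index 3
j=3: u_3=79/160 ∈ [6/17, 19/34) → index 3
j=4: u_4=99/160 ∈ [19/34, 13/17) → index 4
j=5: u_5=119/160 ∈ [19/34, 13/17) → index 4
j=6: u_6=139/160 ∈ [14/17, 33/34) → index 6
j=7: u_7=159/160 ∈ [33/34, 1) → index 7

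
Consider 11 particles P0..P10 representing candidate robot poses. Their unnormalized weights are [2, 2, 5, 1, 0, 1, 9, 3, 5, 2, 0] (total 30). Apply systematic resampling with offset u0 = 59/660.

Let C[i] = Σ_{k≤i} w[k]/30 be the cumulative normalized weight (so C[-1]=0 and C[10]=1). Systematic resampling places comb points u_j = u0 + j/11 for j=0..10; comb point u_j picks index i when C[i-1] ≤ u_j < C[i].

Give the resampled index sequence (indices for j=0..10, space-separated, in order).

C = [1/15, 2/15, 3/10, 1/3, 1/3, 11/30, 2/3, 23/30, 14/15, 1, 1]
j=0: u_0=59/660 ∈ [1/15, 2/15) → index 1
j=1: u_1=119/660 ∈ [2/15, 3/10) → index 2
j=2: u_2=179/660 ∈ [2/15, 3/10) → index 2
j=3: u_3=239/660 ∈ [1/3, 11/30) → index 5
j=4: u_4=299/660 ∈ [11/30, 2/3) → index 6
j=5: u_5=359/660 ∈ [11/30, 2/3) → index 6
j=6: u_6=419/660 ∈ [11/30, 2/3) → index 6
j=7: u_7=479/660 ∈ [2/3, 23/30) → index 7
j=8: u_8=49/60 ∈ [23/30, 14/15) → index 8
j=9: u_9=599/660 ∈ [23/30, 14/15) → index 8
j=10: u_10=659/660 ∈ [14/15, 1) → index 9

1 2 2 5 6 6 6 7 8 8 9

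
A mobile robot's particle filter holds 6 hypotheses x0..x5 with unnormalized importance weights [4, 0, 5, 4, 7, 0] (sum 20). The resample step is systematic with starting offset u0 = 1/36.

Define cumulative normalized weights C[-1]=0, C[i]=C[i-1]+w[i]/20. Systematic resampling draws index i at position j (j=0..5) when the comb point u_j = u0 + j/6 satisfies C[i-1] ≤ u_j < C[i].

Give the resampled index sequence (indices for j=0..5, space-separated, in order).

C = [1/5, 1/5, 9/20, 13/20, 1, 1]
j=0: u_0=1/36 ∈ [0, 1/5) → index 0
j=1: u_1=7/36 ∈ [0, 1/5) → index 0
j=2: u_2=13/36 ∈ [1/5, 9/20) → index 2
j=3: u_3=19/36 ∈ [9/20, 13/20) → index 3
j=4: u_4=25/36 ∈ [13/20, 1) → index 4
j=5: u_5=31/36 ∈ [13/20, 1) → index 4

0 0 2 3 4 4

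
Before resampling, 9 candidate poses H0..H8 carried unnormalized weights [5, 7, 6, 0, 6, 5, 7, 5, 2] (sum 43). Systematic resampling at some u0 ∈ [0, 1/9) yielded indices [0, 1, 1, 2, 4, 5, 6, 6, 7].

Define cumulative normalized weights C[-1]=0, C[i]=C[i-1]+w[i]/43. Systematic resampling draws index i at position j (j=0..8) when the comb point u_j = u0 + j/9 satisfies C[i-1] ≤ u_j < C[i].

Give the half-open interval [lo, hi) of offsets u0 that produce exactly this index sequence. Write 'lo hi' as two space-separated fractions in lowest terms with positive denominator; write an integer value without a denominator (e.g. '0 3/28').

C = [5/43, 12/43, 18/43, 18/43, 24/43, 29/43, 36/43, 41/43, 1]
j=0 picked index 0: u0 ∈ [0, 5/43)
j=1 picked index 1: u0 ∈ [2/387, 65/387)
j=2 picked index 1: u0 ∈ [-41/387, 22/387)
j=3 picked index 2: u0 ∈ [-7/129, 11/129)
j=4 picked index 4: u0 ∈ [-10/387, 44/387)
j=5 picked index 5: u0 ∈ [1/387, 46/387)
j=6 picked index 6: u0 ∈ [1/129, 22/129)
j=7 picked index 6: u0 ∈ [-40/387, 23/387)
j=8 picked index 7: u0 ∈ [-20/387, 25/387)
intersection: [1/129, 22/387)

1/129 22/387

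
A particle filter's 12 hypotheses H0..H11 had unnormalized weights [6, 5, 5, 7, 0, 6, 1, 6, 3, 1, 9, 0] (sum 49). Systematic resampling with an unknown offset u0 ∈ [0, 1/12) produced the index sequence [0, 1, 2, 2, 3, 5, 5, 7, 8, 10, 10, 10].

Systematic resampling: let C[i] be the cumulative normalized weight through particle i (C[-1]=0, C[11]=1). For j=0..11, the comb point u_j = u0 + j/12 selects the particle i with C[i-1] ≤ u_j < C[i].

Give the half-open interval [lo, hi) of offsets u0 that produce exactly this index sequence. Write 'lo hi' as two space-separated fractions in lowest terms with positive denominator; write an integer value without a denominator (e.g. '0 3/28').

10/147 15/196

C = [6/49, 11/49, 16/49, 23/49, 23/49, 29/49, 30/49, 36/49, 39/49, 40/49, 1, 1]
j=0 picked index 0: u0 ∈ [0, 6/49)
j=1 picked index 1: u0 ∈ [23/588, 83/588)
j=2 picked index 2: u0 ∈ [17/294, 47/294)
j=3 picked index 2: u0 ∈ [-5/196, 15/196)
j=4 picked index 3: u0 ∈ [-1/147, 20/147)
j=5 picked index 5: u0 ∈ [31/588, 103/588)
j=6 picked index 5: u0 ∈ [-3/98, 9/98)
j=7 picked index 7: u0 ∈ [17/588, 89/588)
j=8 picked index 8: u0 ∈ [10/147, 19/147)
j=9 picked index 10: u0 ∈ [13/196, 1/4)
j=10 picked index 10: u0 ∈ [-5/294, 1/6)
j=11 picked index 10: u0 ∈ [-59/588, 1/12)
intersection: [10/147, 15/196)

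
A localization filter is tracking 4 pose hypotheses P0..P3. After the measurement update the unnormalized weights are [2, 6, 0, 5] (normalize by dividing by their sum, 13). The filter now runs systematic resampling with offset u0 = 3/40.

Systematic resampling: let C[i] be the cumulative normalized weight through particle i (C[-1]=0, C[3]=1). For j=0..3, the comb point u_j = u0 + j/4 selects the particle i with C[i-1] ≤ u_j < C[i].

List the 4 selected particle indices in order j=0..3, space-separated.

C = [2/13, 8/13, 8/13, 1]
j=0: u_0=3/40 ∈ [0, 2/13) → index 0
j=1: u_1=13/40 ∈ [2/13, 8/13) → index 1
j=2: u_2=23/40 ∈ [2/13, 8/13) → index 1
j=3: u_3=33/40 ∈ [8/13, 1) → index 3

0 1 1 3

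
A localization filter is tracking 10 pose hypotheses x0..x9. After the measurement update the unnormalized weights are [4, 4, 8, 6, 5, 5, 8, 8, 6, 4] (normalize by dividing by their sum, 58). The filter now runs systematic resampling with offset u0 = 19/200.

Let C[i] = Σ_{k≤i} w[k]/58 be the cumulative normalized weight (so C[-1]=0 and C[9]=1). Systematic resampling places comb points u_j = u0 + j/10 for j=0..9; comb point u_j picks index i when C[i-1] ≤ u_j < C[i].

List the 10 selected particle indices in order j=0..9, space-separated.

1 2 3 4 5 6 7 7 8 9

C = [2/29, 4/29, 8/29, 11/29, 27/58, 16/29, 20/29, 24/29, 27/29, 1]
j=0: u_0=19/200 ∈ [2/29, 4/29) → index 1
j=1: u_1=39/200 ∈ [4/29, 8/29) → index 2
j=2: u_2=59/200 ∈ [8/29, 11/29) → index 3
j=3: u_3=79/200 ∈ [11/29, 27/58) → index 4
j=4: u_4=99/200 ∈ [27/58, 16/29) → index 5
j=5: u_5=119/200 ∈ [16/29, 20/29) → index 6
j=6: u_6=139/200 ∈ [20/29, 24/29) → index 7
j=7: u_7=159/200 ∈ [20/29, 24/29) → index 7
j=8: u_8=179/200 ∈ [24/29, 27/29) → index 8
j=9: u_9=199/200 ∈ [27/29, 1) → index 9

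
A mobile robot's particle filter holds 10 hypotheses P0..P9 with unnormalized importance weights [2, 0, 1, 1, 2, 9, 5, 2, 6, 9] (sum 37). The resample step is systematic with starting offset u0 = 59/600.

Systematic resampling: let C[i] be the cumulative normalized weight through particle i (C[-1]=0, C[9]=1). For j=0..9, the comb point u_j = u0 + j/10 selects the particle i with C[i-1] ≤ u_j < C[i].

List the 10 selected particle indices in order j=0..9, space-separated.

3 5 5 5 6 8 8 9 9 9

C = [2/37, 2/37, 3/37, 4/37, 6/37, 15/37, 20/37, 22/37, 28/37, 1]
j=0: u_0=59/600 ∈ [3/37, 4/37) → index 3
j=1: u_1=119/600 ∈ [6/37, 15/37) → index 5
j=2: u_2=179/600 ∈ [6/37, 15/37) → index 5
j=3: u_3=239/600 ∈ [6/37, 15/37) → index 5
j=4: u_4=299/600 ∈ [15/37, 20/37) → index 6
j=5: u_5=359/600 ∈ [22/37, 28/37) → index 8
j=6: u_6=419/600 ∈ [22/37, 28/37) → index 8
j=7: u_7=479/600 ∈ [28/37, 1) → index 9
j=8: u_8=539/600 ∈ [28/37, 1) → index 9
j=9: u_9=599/600 ∈ [28/37, 1) → index 9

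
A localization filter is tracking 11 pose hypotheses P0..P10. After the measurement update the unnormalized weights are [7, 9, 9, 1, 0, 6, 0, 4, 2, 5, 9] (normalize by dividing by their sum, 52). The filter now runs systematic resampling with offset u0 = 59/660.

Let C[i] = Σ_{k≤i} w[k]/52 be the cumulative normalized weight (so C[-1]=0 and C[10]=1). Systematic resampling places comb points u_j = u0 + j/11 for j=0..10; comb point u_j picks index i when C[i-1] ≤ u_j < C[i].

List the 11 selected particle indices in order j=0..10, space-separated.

0 1 1 2 2 5 7 8 9 10 10

C = [7/52, 4/13, 25/52, 1/2, 1/2, 8/13, 8/13, 9/13, 19/26, 43/52, 1]
j=0: u_0=59/660 ∈ [0, 7/52) → index 0
j=1: u_1=119/660 ∈ [7/52, 4/13) → index 1
j=2: u_2=179/660 ∈ [7/52, 4/13) → index 1
j=3: u_3=239/660 ∈ [4/13, 25/52) → index 2
j=4: u_4=299/660 ∈ [4/13, 25/52) → index 2
j=5: u_5=359/660 ∈ [1/2, 8/13) → index 5
j=6: u_6=419/660 ∈ [8/13, 9/13) → index 7
j=7: u_7=479/660 ∈ [9/13, 19/26) → index 8
j=8: u_8=49/60 ∈ [19/26, 43/52) → index 9
j=9: u_9=599/660 ∈ [43/52, 1) → index 10
j=10: u_10=659/660 ∈ [43/52, 1) → index 10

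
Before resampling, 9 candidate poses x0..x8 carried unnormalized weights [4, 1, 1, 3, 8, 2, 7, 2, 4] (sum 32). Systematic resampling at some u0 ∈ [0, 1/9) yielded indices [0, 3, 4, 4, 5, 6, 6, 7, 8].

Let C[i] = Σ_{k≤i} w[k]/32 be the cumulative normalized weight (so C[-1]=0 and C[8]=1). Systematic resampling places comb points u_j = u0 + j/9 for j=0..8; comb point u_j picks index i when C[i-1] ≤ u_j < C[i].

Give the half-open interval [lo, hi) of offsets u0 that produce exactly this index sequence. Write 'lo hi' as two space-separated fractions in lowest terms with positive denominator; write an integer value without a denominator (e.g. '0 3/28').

C = [1/8, 5/32, 3/16, 9/32, 17/32, 19/32, 13/16, 7/8, 1]
j=0 picked index 0: u0 ∈ [0, 1/8)
j=1 picked index 3: u0 ∈ [11/144, 49/288)
j=2 picked index 4: u0 ∈ [17/288, 89/288)
j=3 picked index 4: u0 ∈ [-5/96, 19/96)
j=4 picked index 5: u0 ∈ [25/288, 43/288)
j=5 picked index 6: u0 ∈ [11/288, 37/144)
j=6 picked index 6: u0 ∈ [-7/96, 7/48)
j=7 picked index 7: u0 ∈ [5/144, 7/72)
j=8 picked index 8: u0 ∈ [-1/72, 1/9)
intersection: [25/288, 7/72)

25/288 7/72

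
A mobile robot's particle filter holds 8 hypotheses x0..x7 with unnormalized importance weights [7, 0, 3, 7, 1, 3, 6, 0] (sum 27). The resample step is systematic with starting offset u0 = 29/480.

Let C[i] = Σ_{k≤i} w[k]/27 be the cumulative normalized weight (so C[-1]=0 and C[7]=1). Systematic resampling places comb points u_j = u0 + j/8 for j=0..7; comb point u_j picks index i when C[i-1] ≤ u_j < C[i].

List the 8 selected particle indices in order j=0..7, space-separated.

C = [7/27, 7/27, 10/27, 17/27, 2/3, 7/9, 1, 1]
j=0: u_0=29/480 ∈ [0, 7/27) → index 0
j=1: u_1=89/480 ∈ [0, 7/27) → index 0
j=2: u_2=149/480 ∈ [7/27, 10/27) → index 2
j=3: u_3=209/480 ∈ [10/27, 17/27) → index 3
j=4: u_4=269/480 ∈ [10/27, 17/27) → index 3
j=5: u_5=329/480 ∈ [2/3, 7/9) → index 5
j=6: u_6=389/480 ∈ [7/9, 1) → index 6
j=7: u_7=449/480 ∈ [7/9, 1) → index 6

0 0 2 3 3 5 6 6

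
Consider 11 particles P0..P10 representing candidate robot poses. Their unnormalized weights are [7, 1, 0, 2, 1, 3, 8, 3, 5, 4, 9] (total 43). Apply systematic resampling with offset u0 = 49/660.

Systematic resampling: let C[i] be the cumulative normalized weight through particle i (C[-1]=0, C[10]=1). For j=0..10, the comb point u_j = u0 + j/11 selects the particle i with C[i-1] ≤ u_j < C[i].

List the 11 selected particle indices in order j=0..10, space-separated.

C = [7/43, 8/43, 8/43, 10/43, 11/43, 14/43, 22/43, 25/43, 30/43, 34/43, 1]
j=0: u_0=49/660 ∈ [0, 7/43) → index 0
j=1: u_1=109/660 ∈ [7/43, 8/43) → index 1
j=2: u_2=169/660 ∈ [11/43, 14/43) → index 5
j=3: u_3=229/660 ∈ [14/43, 22/43) → index 6
j=4: u_4=289/660 ∈ [14/43, 22/43) → index 6
j=5: u_5=349/660 ∈ [22/43, 25/43) → index 7
j=6: u_6=409/660 ∈ [25/43, 30/43) → index 8
j=7: u_7=469/660 ∈ [30/43, 34/43) → index 9
j=8: u_8=529/660 ∈ [34/43, 1) → index 10
j=9: u_9=589/660 ∈ [34/43, 1) → index 10
j=10: u_10=59/60 ∈ [34/43, 1) → index 10

0 1 5 6 6 7 8 9 10 10 10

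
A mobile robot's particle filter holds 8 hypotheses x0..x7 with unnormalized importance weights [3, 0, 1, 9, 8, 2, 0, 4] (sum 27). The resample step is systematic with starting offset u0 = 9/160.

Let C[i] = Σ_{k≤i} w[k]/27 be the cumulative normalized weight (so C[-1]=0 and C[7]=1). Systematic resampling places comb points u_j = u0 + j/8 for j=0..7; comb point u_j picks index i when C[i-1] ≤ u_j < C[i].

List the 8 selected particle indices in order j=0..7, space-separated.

0 3 3 3 4 4 5 7

C = [1/9, 1/9, 4/27, 13/27, 7/9, 23/27, 23/27, 1]
j=0: u_0=9/160 ∈ [0, 1/9) → index 0
j=1: u_1=29/160 ∈ [4/27, 13/27) → index 3
j=2: u_2=49/160 ∈ [4/27, 13/27) → index 3
j=3: u_3=69/160 ∈ [4/27, 13/27) → index 3
j=4: u_4=89/160 ∈ [13/27, 7/9) → index 4
j=5: u_5=109/160 ∈ [13/27, 7/9) → index 4
j=6: u_6=129/160 ∈ [7/9, 23/27) → index 5
j=7: u_7=149/160 ∈ [23/27, 1) → index 7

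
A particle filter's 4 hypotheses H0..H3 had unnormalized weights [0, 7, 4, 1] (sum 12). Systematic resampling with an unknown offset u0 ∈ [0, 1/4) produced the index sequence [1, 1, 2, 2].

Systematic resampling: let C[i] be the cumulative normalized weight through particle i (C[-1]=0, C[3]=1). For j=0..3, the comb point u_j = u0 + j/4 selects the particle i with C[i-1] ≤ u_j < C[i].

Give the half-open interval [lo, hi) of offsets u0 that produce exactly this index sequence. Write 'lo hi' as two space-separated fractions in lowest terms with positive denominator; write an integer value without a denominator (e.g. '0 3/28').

1/12 1/6

C = [0, 7/12, 11/12, 1]
j=0 picked index 1: u0 ∈ [0, 7/12)
j=1 picked index 1: u0 ∈ [-1/4, 1/3)
j=2 picked index 2: u0 ∈ [1/12, 5/12)
j=3 picked index 2: u0 ∈ [-1/6, 1/6)
intersection: [1/12, 1/6)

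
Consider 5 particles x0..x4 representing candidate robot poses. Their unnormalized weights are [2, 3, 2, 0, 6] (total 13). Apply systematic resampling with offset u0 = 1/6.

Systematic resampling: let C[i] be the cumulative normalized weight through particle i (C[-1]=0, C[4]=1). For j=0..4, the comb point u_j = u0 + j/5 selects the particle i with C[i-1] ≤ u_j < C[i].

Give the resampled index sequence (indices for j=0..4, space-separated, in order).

1 1 4 4 4

C = [2/13, 5/13, 7/13, 7/13, 1]
j=0: u_0=1/6 ∈ [2/13, 5/13) → index 1
j=1: u_1=11/30 ∈ [2/13, 5/13) → index 1
j=2: u_2=17/30 ∈ [7/13, 1) → index 4
j=3: u_3=23/30 ∈ [7/13, 1) → index 4
j=4: u_4=29/30 ∈ [7/13, 1) → index 4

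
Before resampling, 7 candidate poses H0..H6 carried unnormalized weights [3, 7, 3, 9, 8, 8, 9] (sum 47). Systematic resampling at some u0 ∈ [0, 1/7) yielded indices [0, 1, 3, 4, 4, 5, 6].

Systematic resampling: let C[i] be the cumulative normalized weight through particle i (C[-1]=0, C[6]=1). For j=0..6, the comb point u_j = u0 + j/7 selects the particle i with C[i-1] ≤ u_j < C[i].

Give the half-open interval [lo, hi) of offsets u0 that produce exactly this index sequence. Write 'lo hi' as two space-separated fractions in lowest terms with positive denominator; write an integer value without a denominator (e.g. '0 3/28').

C = [3/47, 10/47, 13/47, 22/47, 30/47, 38/47, 1]
j=0 picked index 0: u0 ∈ [0, 3/47)
j=1 picked index 1: u0 ∈ [-26/329, 23/329)
j=2 picked index 3: u0 ∈ [-3/329, 60/329)
j=3 picked index 4: u0 ∈ [13/329, 69/329)
j=4 picked index 4: u0 ∈ [-34/329, 22/329)
j=5 picked index 5: u0 ∈ [-25/329, 31/329)
j=6 picked index 6: u0 ∈ [-16/329, 1/7)
intersection: [13/329, 3/47)

13/329 3/47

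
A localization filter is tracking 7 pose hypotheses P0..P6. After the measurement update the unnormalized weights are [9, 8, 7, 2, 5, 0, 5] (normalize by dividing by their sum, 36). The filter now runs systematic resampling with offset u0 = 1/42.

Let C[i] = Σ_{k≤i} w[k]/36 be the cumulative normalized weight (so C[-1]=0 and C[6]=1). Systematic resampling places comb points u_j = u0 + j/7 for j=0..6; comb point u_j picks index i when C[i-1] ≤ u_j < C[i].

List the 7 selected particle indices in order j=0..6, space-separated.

C = [1/4, 17/36, 2/3, 13/18, 31/36, 31/36, 1]
j=0: u_0=1/42 ∈ [0, 1/4) → index 0
j=1: u_1=1/6 ∈ [0, 1/4) → index 0
j=2: u_2=13/42 ∈ [1/4, 17/36) → index 1
j=3: u_3=19/42 ∈ [1/4, 17/36) → index 1
j=4: u_4=25/42 ∈ [17/36, 2/3) → index 2
j=5: u_5=31/42 ∈ [13/18, 31/36) → index 4
j=6: u_6=37/42 ∈ [31/36, 1) → index 6

0 0 1 1 2 4 6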